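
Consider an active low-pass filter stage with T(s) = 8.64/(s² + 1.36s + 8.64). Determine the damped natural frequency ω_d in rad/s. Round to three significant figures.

ω_n = √8.64 = 2.94 rad/s; ζ = 1.36/(2·2.94) = 0.231.
ω_d = 2.94·√(1 − 0.231²) = 2.86 rad/s.

ω_d ≈ 2.86 rad/s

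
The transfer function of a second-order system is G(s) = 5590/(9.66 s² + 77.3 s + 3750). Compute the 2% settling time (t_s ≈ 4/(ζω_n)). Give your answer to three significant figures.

Dividing through by 9.66: denominator becomes s² + 8.002 s + 388.2.
So ω_n = √388.2 = 19.7 rad/s and ζ = 8.002/(2·19.7) = 0.203.
t_s ≈ 4/(ζω_n) = 1.00 s.

t_s ≈ 1.00 s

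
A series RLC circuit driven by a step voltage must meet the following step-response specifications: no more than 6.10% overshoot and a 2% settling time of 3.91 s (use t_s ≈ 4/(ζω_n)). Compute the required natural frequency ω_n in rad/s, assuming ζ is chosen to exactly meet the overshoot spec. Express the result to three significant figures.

ω_n ≈ 1.54 rad/s

ζ = −ln(OS)/√(π² + (ln OS)²). With OS = 0.0610, ln OS = −2.797 and ζ = 2.797/4.206 = 0.665.
From t_s ≈ 4/(ζω_n): ω_n = 4/(ζ·t_s) = 4/(0.665·3.91) = 1.54 rad/s.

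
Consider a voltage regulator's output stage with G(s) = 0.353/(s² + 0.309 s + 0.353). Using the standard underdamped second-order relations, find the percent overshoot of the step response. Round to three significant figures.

%OS ≈ 42.9%

Matching coefficients with s² + 2ζω_n s + ω_n² gives ω_n² = 0.353 ⇒ ω_n = 0.594 rad/s, and ζ = 0.309/(2ω_n) = 0.260.
%OS = 100·exp(−πζ/√(1−ζ²)) = 42.9%.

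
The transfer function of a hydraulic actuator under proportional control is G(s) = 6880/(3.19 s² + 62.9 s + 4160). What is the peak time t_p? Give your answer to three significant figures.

Dividing through by 3.19: denominator becomes s² + 19.72 s + 1304.
So ω_n = √1304 = 36.1 rad/s and ζ = 19.72/(2·36.1) = 0.273.
The damped frequency ω_d = ω_n√(1−ζ²) = 34.7 rad/s. t_p = π/ω_d = 0.0904 s.

t_p ≈ 0.0904 s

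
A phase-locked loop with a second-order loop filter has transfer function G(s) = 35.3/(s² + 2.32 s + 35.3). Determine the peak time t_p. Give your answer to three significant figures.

t_p ≈ 0.539 s

Comparing the denominator to s² + 2ζω_n s + ω_n²: ω_n = √35.3 = 5.94 rad/s, and 2ζω_n = 2.32 so ζ = 2.32/(2·5.94) = 0.195.
ω_d = ω_n√(1−ζ²) = 5.83 rad/s. Then t_p = π/ω_d = 0.539 s.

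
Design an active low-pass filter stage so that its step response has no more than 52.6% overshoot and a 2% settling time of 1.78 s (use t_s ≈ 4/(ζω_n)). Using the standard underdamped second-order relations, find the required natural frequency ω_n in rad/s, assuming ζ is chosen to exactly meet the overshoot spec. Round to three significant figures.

ω_n ≈ 11.2 rad/s

From %OS = 100·exp(−πζ/√(1−ζ²)), invert to get ζ = −ln(OS)/√(π² + ln²(OS)) with OS = 0.526.
−ln 0.526 = 0.6425, so ζ = 0.6425/√(π² + 0.4127) = 0.200.
Then ω_n = 4/(ζ t_s) = 4/(0.200 × 1.78) = 11.2 rad/s.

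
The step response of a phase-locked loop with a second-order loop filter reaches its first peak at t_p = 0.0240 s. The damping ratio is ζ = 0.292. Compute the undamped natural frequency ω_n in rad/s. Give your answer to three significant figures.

Peak time t_p = π/ω_d, so ω_d = π/t_p = π/0.0240 = 131 rad/s.
ω_n = ω_d/√(1−ζ²) = 131/√0.915 = 137 rad/s.

ω_n ≈ 137 rad/s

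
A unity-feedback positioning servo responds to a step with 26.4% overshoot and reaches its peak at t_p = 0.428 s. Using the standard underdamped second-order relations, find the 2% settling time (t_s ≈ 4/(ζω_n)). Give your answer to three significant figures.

The overshoot fixes ζ = −ln(OS)/√(π²+ln²(OS)) = 0.390.
t_p = π/ω_d ⇒ ω_d = 7.34 rad/s; then ω_n = ω_d/√(1−ζ²) = 7.97 rad/s.
t_s ≈ 4/(ζω_n) = 4/(0.390·7.97) = 1.29 s.

t_s ≈ 1.29 s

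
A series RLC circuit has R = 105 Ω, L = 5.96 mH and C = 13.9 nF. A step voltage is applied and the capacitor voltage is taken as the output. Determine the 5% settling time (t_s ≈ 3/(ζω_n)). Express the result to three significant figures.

t_s ≈ 0.000341 s

For a series RLC circuit (capacitor voltage as output), ω_n = 1/√(LC) = 1/√(5.96 mH · 13.9 nF) = 110000 rad/s.
ζ = (R/2)·√(C/L) = (105/2)·√(13.9 nF/5.96 mH) = 0.0802.
t_s ≈ 3/(ζω_n) = 0.000341 s.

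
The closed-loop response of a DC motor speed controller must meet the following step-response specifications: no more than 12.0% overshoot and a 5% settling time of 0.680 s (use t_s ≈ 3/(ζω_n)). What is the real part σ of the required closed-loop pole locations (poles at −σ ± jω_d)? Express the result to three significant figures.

σ ≈ 4.41

The settling-time spec alone fixes σ = ζω_n = 3/t_s = 3/0.680 = 4.41.
(Overshoot then fixes ζ = 0.559 and hence ω_d = σ·√(1−ζ²)/ζ = 6.54 rad/s.)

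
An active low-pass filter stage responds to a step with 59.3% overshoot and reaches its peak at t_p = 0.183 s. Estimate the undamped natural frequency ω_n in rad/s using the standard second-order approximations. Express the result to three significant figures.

ω_n ≈ 17.4 rad/s

From the overshoot, ζ = −ln(OS)/√(π²+ln²(OS)) = 0.164.
t_p = π/ω_d ⇒ ω_d = 17.2 rad/s; then ω_n = ω_d/√(1−ζ²) = 17.4 rad/s.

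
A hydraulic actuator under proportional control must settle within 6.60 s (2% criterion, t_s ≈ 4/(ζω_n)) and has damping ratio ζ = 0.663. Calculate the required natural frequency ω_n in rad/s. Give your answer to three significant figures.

Rearranging t_s ≈ 4/(ζω_n) gives ω_n = 4/(ζ·t_s) = 4/(0.663 × 6.60) = 0.914 rad/s.

ω_n ≈ 0.914 rad/s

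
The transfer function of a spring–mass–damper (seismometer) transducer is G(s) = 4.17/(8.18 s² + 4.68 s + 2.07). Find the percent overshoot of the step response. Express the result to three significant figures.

%OS ≈ 11.4%

Dividing through by 8.18: denominator becomes s² + 0.5721 s + 0.2531.
So ω_n = √0.2531 = 0.503 rad/s and ζ = 0.5721/(2·0.503) = 0.569.
Overshoot: exp(−π·0.569/√(1−0.569²)) = 0.114, i.e. 11.4%.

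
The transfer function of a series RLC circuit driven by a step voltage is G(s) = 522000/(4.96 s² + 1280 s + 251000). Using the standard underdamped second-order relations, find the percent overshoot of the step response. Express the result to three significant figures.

%OS ≈ 11.1%

Dividing through by 4.96: denominator becomes s² + 258.1 s + 50600.
So ω_n = √50600 = 225 rad/s and ζ = 258.1/(2·225) = 0.574.
Overshoot: exp(−π·0.574/√(1−0.574²)) = 0.111, i.e. 11.1%.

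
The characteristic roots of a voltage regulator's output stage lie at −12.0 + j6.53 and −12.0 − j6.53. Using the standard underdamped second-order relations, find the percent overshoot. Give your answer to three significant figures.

%OS ≈ 0.311%

|pole| = ω_n = √(12.0² + 6.53²) = 13.7 rad/s; ζ = cos θ = σ/ω_n = 0.878.
Overshoot: exp(−π·0.878/√(1−0.878²)) = 0.00311, i.e. 0.311%.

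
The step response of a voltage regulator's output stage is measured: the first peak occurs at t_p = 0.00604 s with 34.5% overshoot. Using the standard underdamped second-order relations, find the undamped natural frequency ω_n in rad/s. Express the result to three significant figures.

From the overshoot, ζ = −ln(OS)/√(π²+ln²(OS)) = 0.321.
From t_p = π/ω_d, ω_d = π/0.00604 = 520 rad/s, so ω_n = ω_d/√(1−ζ²) = 549 rad/s.

ω_n ≈ 549 rad/s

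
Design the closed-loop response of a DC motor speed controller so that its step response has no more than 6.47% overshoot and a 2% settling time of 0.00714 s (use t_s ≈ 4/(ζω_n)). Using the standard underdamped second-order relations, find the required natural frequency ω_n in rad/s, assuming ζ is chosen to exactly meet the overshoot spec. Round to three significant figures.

ω_n ≈ 853 rad/s

Inverting the overshoot relation: ζ = |ln 0.0647|/√(π² + ln²0.0647) = 0.657.
From t_s ≈ 4/(ζω_n): ω_n = 4/(ζ·t_s) = 4/(0.657·0.00714) = 853 rad/s.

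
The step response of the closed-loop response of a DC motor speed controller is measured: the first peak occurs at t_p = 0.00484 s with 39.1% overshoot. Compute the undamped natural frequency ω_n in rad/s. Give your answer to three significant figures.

ω_n ≈ 677 rad/s

ζ from %OS: ζ = |ln 0.391|/√(π²+ln²0.391) = 0.286.
From t_p = π/ω_d, ω_d = π/0.00484 = 649 rad/s, so ω_n = ω_d/√(1−ζ²) = 677 rad/s.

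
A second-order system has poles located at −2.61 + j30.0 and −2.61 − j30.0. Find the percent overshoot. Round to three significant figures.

|pole| = ω_n = √(2.61² + 30.0²) = 30.1 rad/s; ζ = cos θ = σ/ω_n = 0.0867.
%OS = 100 e^{−πζ/√(1−ζ²)} with ζ = 0.0867 gives 76.1%.

%OS ≈ 76.1%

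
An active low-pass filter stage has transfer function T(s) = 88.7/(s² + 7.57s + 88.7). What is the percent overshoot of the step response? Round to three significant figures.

Matching coefficients with s² + 2ζω_n s + ω_n² gives ω_n² = 88.7 ⇒ ω_n = 9.42 rad/s, and ζ = 7.57/(2ω_n) = 0.402.
%OS = 100 e^{−πζ/√(1−ζ²)} with ζ = 0.402 gives 25.2%.

%OS ≈ 25.2%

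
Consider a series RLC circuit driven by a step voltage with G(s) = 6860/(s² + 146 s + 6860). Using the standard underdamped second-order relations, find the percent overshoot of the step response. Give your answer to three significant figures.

Matching coefficients with s² + 2ζω_n s + ω_n² gives ω_n² = 6860 ⇒ ω_n = 82.8 rad/s, and ζ = 146/(2ω_n) = 0.881.
%OS = 100·exp(−πζ/√(1−ζ²)) = 0.285%.

%OS ≈ 0.285%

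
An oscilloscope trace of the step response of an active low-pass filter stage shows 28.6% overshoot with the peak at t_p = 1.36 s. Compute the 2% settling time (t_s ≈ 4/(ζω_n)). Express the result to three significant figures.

t_s ≈ 4.35 s

ζ from %OS: ζ = |ln 0.286|/√(π²+ln²0.286) = 0.370.
t_p = π/ω_d ⇒ ω_d = 2.31 rad/s; then ω_n = ω_d/√(1−ζ²) = 2.49 rad/s.
t_s ≈ 4/(ζω_n) = 4/(0.370·2.49) = 4.35 s.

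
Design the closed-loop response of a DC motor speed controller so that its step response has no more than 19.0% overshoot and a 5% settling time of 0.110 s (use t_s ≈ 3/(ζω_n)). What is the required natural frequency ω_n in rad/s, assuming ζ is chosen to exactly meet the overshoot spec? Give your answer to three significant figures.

ω_n ≈ 58.4 rad/s

ζ = −ln(OS)/√(π² + (ln OS)²). With OS = 0.190, ln OS = −1.661 and ζ = 1.661/3.554 = 0.467.
From t_s ≈ 3/(ζω_n): ω_n = 3/(ζ·t_s) = 3/(0.467·0.110) = 58.4 rad/s.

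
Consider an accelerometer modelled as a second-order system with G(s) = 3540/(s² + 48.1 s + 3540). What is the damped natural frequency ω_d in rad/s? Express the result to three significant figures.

Comparing the denominator to s² + 2ζω_n s + ω_n²: ω_n = √3540 = 59.5 rad/s, and 2ζω_n = 48.1 so ζ = 48.1/(2·59.5) = 0.404.
The damped frequency ω_d = ω_n√(1−ζ²) = 54.4 rad/s.

ω_d ≈ 54.4 rad/s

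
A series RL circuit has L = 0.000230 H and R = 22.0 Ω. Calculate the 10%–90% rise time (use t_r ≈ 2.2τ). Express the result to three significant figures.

t_r ≈ 0.0000230 s

τ = L/R = 0.000230/22.0 = 0.0000105 s.
t_r ≈ 2.2τ = 0.0000230 s.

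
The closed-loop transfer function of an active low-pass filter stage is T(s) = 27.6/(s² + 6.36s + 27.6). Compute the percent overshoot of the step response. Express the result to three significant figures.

Matching coefficients with s² + 2ζω_n s + ω_n² gives ω_n² = 27.6 ⇒ ω_n = 5.25 rad/s, and ζ = 6.36/(2ω_n) = 0.605.
Overshoot: exp(−π·0.605/√(1−0.605²)) = 0.0917, i.e. 9.17%.

%OS ≈ 9.17%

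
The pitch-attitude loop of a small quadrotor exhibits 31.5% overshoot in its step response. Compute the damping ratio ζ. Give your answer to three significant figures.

From %OS = 100·exp(−πζ/√(1−ζ²)), invert to get ζ = −ln(OS)/√(π² + ln²(OS)) with OS = 0.315.
−ln 0.315 = 1.155, so ζ = 1.155/√(π² + 1.334) = 0.345.

ζ ≈ 0.345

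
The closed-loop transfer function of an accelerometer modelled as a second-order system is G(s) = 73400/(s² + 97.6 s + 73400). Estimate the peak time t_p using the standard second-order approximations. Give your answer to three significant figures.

t_p ≈ 0.0118 s

ω_n = √73400 = 271 rad/s; ζ = 97.6/(2·271) = 0.180.
ω_d = ω_n√(1−ζ²) = 266 rad/s. Then t_p = π/ω_d = 0.0118 s.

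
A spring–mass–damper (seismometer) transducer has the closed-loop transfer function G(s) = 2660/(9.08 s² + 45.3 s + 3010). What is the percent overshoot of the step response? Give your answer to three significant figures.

Dividing through by 9.08: denominator becomes s² + 4.989 s + 331.5.
So ω_n = √331.5 = 18.2 rad/s and ζ = 4.989/(2·18.2) = 0.137.
%OS = 100 e^{−πζ/√(1−ζ²)} with ζ = 0.137 gives 64.8%.

%OS ≈ 64.8%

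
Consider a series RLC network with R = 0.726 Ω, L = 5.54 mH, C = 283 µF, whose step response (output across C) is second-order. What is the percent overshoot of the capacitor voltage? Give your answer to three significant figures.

For a series RLC circuit (capacitor voltage as output), ω_n = 1/√(LC) = 1/√(5.54 mH · 283 µF) = 799 rad/s.
ζ = (R/2)·√(C/L) = (0.726/2)·√(283 µF/5.54 mH) = 0.0820.
%OS = 100·exp(−πζ/√(1−ζ²)) = 77.2%.

%OS ≈ 77.2%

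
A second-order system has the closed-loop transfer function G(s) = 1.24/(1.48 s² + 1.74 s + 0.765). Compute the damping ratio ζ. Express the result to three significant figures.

Dividing through by 1.48: denominator becomes s² + 1.176 s + 0.5169.
So ω_n = √0.5169 = 0.719 rad/s and ζ = 1.176/(2·0.719) = 0.818.

ζ ≈ 0.818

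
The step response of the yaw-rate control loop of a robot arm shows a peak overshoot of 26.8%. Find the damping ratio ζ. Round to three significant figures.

ζ ≈ 0.387

Inverting the overshoot relation: ζ = |ln 0.268|/√(π² + ln²0.268) = 0.387.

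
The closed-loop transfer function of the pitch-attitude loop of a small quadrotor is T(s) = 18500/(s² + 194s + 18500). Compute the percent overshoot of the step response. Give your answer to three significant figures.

%OS ≈ 4.09%

Comparing the denominator to s² + 2ζω_n s + ω_n²: ω_n = √18500 = 136 rad/s, and 2ζω_n = 194 so ζ = 194/(2·136) = 0.713.
%OS = 100 e^{−πζ/√(1−ζ²)} with ζ = 0.713 gives 4.09%.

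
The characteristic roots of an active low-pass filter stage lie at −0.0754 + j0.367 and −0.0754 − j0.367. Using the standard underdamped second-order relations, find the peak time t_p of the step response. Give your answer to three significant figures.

t_p = π/ω_d with ω_d = 0.367 (the imaginary part), so t_p = 8.56 s.

t_p ≈ 8.56 s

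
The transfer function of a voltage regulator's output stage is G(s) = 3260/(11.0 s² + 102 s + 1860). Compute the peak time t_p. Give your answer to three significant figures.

t_p ≈ 0.259 s

Dividing through by 11.0: denominator becomes s² + 9.273 s + 169.1.
So ω_n = √169.1 = 13.0 rad/s and ζ = 9.273/(2·13.0) = 0.357.
The damped frequency ω_d = ω_n√(1−ζ²) = 12.1 rad/s. t_p = π/ω_d = 0.259 s.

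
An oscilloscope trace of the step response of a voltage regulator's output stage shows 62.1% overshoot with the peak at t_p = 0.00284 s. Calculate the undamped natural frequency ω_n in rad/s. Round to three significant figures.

ω_n ≈ 1120 rad/s

From the overshoot, ζ = −ln(OS)/√(π²+ln²(OS)) = 0.150.
t_p = π/ω_d ⇒ ω_d = 1110 rad/s; then ω_n = ω_d/√(1−ζ²) = 1120 rad/s.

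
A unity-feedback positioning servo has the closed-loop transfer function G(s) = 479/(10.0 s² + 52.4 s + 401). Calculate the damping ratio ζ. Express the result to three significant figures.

ζ ≈ 0.414

Dividing through by 10.0: denominator becomes s² + 5.240 s + 40.10.
So ω_n = √40.10 = 6.33 rad/s and ζ = 5.240/(2·6.33) = 0.414.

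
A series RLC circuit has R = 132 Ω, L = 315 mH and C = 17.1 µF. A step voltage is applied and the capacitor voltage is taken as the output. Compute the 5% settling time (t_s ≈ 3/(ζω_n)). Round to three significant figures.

For a series RLC circuit (capacitor voltage as output), ω_n = 1/√(LC) = 1/√(315 mH · 17.1 µF) = 431 rad/s.
ζ = (R/2)·√(C/L) = (132/2)·√(17.1 µF/315 mH) = 0.486.
t_s ≈ 3/(ζω_n) = 0.0143 s.

t_s ≈ 0.0143 s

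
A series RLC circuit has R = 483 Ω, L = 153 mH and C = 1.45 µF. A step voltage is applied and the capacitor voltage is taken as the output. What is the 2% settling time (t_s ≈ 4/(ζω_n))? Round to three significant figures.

t_s ≈ 0.00253 s

For a series RLC circuit (capacitor voltage as output), ω_n = 1/√(LC) = 1/√(153 mH · 1.45 µF) = 2120 rad/s.
ζ = (R/2)·√(C/L) = (483/2)·√(1.45 µF/153 mH) = 0.743.
t_s ≈ 4/(ζω_n) = 0.00253 s.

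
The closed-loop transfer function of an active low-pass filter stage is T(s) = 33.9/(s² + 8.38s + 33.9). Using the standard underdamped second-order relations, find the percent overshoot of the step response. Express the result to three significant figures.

Comparing the denominator to s² + 2ζω_n s + ω_n²: ω_n = √33.9 = 5.82 rad/s, and 2ζω_n = 8.38 so ζ = 8.38/(2·5.82) = 0.720.
%OS = 100·exp(−πζ/√(1−ζ²)) = 3.85%.

%OS ≈ 3.85%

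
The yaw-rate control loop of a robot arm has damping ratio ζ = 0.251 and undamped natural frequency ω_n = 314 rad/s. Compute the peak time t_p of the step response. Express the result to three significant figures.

t_p ≈ 0.0103 s

The damped frequency is ω_d = ω_n√(1−ζ²) = 314·√(1−0.0630) = 304 rad/s.
Peak time t_p = π/ω_d = π/304 = 0.0103 s.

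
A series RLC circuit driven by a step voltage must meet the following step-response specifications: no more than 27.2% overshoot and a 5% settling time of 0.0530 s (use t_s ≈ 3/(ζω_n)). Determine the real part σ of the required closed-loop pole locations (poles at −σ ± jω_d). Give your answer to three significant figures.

σ ≈ 56.6

The settling-time spec alone fixes σ = ζω_n = 3/t_s = 3/0.0530 = 56.6.
(Overshoot then fixes ζ = 0.383 and hence ω_d = σ·√(1−ζ²)/ζ = 137 rad/s.)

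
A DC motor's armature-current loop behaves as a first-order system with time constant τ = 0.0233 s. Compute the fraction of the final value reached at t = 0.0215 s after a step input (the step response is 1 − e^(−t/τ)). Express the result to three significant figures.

y(t)/y_∞ = 1 − e^(−t/τ) = 1 − e^(−0.0215/0.0233) = 1 − e^(−0.923) = 0.603.

y/y_∞ ≈ 0.603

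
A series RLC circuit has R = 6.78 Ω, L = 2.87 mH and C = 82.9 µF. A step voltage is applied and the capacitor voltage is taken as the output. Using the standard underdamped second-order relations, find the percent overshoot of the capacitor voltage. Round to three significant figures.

%OS ≈ 10.9%

For a series RLC circuit (capacitor voltage as output), ω_n = 1/√(LC) = 1/√(2.87 mH · 82.9 µF) = 2050 rad/s.
ζ = (R/2)·√(C/L) = (6.78/2)·√(82.9 µF/2.87 mH) = 0.576.
%OS = 100 e^{−πζ/√(1−ζ²)} with ζ = 0.576 gives 10.9%.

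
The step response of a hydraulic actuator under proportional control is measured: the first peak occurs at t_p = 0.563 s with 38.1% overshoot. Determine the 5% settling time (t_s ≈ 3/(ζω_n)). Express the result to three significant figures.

t_s ≈ 1.75 s

From the overshoot, ζ = −ln(OS)/√(π²+ln²(OS)) = 0.294.
t_p = π/ω_d ⇒ ω_d = 5.58 rad/s; then ω_n = ω_d/√(1−ζ²) = 5.84 rad/s.
t_s ≈ 3/(ζω_n) = 3/(0.294·5.84) = 1.75 s.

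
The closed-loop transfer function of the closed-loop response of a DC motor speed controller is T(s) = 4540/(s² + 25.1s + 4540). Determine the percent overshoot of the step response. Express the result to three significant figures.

%OS ≈ 55.1%

Matching coefficients with s² + 2ζω_n s + ω_n² gives ω_n² = 4540 ⇒ ω_n = 67.4 rad/s, and ζ = 25.1/(2ω_n) = 0.186.
%OS = 100·exp(−πζ/√(1−ζ²)) = 55.1%.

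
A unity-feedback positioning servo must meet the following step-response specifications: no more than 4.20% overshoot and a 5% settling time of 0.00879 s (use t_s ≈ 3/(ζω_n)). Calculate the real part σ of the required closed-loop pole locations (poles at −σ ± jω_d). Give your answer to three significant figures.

σ ≈ 341

The settling-time spec alone fixes σ = ζω_n = 3/t_s = 3/0.00879 = 341.
(Overshoot then fixes ζ = 0.710 and hence ω_d = σ·√(1−ζ²)/ζ = 338 rad/s.)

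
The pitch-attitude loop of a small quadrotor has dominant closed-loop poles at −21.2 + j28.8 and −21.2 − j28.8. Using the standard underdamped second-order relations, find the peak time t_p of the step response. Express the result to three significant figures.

t_p = π/ω_d with ω_d = 28.8 (the imaginary part), so t_p = 0.109 s.

t_p ≈ 0.109 s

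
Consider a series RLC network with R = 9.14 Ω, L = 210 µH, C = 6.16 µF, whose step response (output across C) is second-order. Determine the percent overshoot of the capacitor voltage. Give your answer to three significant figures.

%OS ≈ 1.92%

For a series RLC circuit (capacitor voltage as output), ω_n = 1/√(LC) = 1/√(210 µH · 6.16 µF) = 27800 rad/s.
ζ = (R/2)·√(C/L) = (9.14/2)·√(6.16 µF/210 µH) = 0.783.
Overshoot: exp(−π·0.783/√(1−0.783²)) = 0.0192, i.e. 1.92%.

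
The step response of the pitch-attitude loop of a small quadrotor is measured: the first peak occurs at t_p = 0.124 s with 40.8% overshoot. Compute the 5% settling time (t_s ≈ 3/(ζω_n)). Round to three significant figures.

From the overshoot, ζ = −ln(OS)/√(π²+ln²(OS)) = 0.274.
From t_p = π/ω_d, ω_d = π/0.124 = 25.3 rad/s, so ω_n = ω_d/√(1−ζ²) = 26.3 rad/s.
t_s ≈ 3/(ζω_n) = 3/(0.274·26.3) = 0.415 s.

t_s ≈ 0.415 s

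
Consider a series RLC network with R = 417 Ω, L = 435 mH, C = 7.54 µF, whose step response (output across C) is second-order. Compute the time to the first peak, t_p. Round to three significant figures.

t_p ≈ 0.0115 s

For a series RLC circuit (capacitor voltage as output), ω_n = 1/√(LC) = 1/√(435 mH · 7.54 µF) = 552 rad/s.
ζ = (R/2)·√(C/L) = (417/2)·√(7.54 µF/435 mH) = 0.868.
ω_d = 552·√(1 − 0.868²) = 274 rad/s. t_p = π/ω_d = 0.0115 s.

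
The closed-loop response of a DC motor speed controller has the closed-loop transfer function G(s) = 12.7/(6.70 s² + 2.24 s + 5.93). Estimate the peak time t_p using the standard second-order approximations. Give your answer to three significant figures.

Dividing through by 6.70: denominator becomes s² + 0.3343 s + 0.8851.
So ω_n = √0.8851 = 0.941 rad/s and ζ = 0.3343/(2·0.941) = 0.178.
The damped frequency ω_d = ω_n√(1−ζ²) = 0.926 rad/s. t_p = π/ω_d = 3.39 s.

t_p ≈ 3.39 s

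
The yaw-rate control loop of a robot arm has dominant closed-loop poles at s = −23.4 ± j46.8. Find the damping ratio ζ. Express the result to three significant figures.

ζ ≈ 0.447

The poles are at −σ ± jω_d with σ = 23.4 and ω_d = 46.8, so ω_n = √(σ²+ω_d²) = 52.3 rad/s and ζ = σ/ω_n = 0.447.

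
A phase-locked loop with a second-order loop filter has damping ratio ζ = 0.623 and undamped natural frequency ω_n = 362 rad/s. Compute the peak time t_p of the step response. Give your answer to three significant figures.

The damped frequency is ω_d = ω_n√(1−ζ²) = 362·√(1−0.388) = 283 rad/s.
Peak time t_p = π/ω_d = π/283 = 0.0111 s.

t_p ≈ 0.0111 s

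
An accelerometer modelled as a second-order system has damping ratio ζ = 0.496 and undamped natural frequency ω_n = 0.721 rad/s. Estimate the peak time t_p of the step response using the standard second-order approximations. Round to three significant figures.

The damped frequency is ω_d = ω_n√(1−ζ²) = 0.721·√(1−0.246) = 0.626 rad/s.
Peak time t_p = π/ω_d = π/0.626 = 5.02 s.

t_p ≈ 5.02 s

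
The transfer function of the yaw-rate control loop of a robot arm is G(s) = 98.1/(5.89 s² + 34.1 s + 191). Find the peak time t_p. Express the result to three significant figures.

Dividing through by 5.89: denominator becomes s² + 5.789 s + 32.43.
So ω_n = √32.43 = 5.69 rad/s and ζ = 5.789/(2·5.69) = 0.508.
ω_d = 5.69·√(1 − 0.508²) = 4.90 rad/s. t_p = π/ω_d = 0.641 s.

t_p ≈ 0.641 s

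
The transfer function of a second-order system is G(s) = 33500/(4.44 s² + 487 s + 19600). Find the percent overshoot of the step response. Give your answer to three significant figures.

Dividing through by 4.44: denominator becomes s² + 109.7 s + 4414.
So ω_n = √4414 = 66.4 rad/s and ζ = 109.7/(2·66.4) = 0.825.
Overshoot: exp(−π·0.825/√(1−0.825²)) = 0.0101, i.e. 1.01%.

%OS ≈ 1.01%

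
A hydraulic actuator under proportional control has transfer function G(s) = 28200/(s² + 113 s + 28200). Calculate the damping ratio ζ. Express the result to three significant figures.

Comparing the denominator to s² + 2ζω_n s + ω_n²: ω_n = √28200 = 168 rad/s, and 2ζω_n = 113 so ζ = 113/(2·168) = 0.336.

ζ ≈ 0.336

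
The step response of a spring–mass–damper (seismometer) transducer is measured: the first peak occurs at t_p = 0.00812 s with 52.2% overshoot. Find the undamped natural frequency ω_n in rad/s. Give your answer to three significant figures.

From the overshoot, ζ = −ln(OS)/√(π²+ln²(OS)) = 0.203.
From t_p = π/ω_d, ω_d = π/0.00812 = 387 rad/s, so ω_n = ω_d/√(1−ζ²) = 395 rad/s.

ω_n ≈ 395 rad/s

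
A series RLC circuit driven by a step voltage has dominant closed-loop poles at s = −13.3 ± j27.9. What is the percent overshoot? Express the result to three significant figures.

%OS ≈ 22.4%

The poles are at −σ ± jω_d with σ = 13.3 and ω_d = 27.9, so ω_n = √(σ²+ω_d²) = 30.9 rad/s and ζ = σ/ω_n = 0.430.
%OS = 100·exp(−πζ/√(1−ζ²)) = 22.4%.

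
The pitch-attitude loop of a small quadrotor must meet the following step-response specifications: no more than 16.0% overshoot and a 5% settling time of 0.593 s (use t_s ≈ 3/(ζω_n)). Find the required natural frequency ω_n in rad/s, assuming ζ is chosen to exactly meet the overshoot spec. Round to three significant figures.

ω_n ≈ 10.0 rad/s

From %OS = 100·exp(−πζ/√(1−ζ²)), invert to get ζ = −ln(OS)/√(π² + ln²(OS)) with OS = 0.160.
−ln 0.160 = 1.833, so ζ = 1.833/√(π² + 3.358) = 0.504.
Then ω_n = 3/(ζ t_s) = 3/(0.504 × 0.593) = 10.0 rad/s.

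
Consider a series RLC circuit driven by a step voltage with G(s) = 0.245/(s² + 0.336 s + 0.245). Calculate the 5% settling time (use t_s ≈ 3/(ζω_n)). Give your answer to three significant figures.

t_s ≈ 17.9 s

Matching coefficients with s² + 2ζω_n s + ω_n² gives ω_n² = 0.245 ⇒ ω_n = 0.495 rad/s, and ζ = 0.336/(2ω_n) = 0.339.
t_s ≈ 3/(ζω_n) = 3/(0.339·0.495) = 17.9 s.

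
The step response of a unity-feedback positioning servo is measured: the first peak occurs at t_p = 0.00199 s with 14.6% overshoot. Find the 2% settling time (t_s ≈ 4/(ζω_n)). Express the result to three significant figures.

The overshoot fixes ζ = −ln(OS)/√(π²+ln²(OS)) = 0.522.
t_p = π/ω_d ⇒ ω_d = 1580 rad/s; then ω_n = ω_d/√(1−ζ²) = 1850 rad/s.
t_s ≈ 4/(ζω_n) = 4/(0.522·1850) = 0.00414 s.

t_s ≈ 0.00414 s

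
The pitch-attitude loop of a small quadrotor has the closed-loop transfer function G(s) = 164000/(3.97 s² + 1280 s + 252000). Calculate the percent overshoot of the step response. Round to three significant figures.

%OS ≈ 7.31%

Dividing through by 3.97: denominator becomes s² + 322.4 s + 63480.
So ω_n = √63480 = 252 rad/s and ζ = 322.4/(2·252) = 0.640.
%OS = 100·exp(−πζ/√(1−ζ²)) = 7.31%.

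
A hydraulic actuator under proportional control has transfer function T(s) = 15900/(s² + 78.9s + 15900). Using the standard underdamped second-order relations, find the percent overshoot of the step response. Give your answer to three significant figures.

ω_n = √15900 = 126 rad/s; ζ = 78.9/(2·126) = 0.313.
%OS = 100 e^{−πζ/√(1−ζ²)} with ζ = 0.313 gives 35.5%.

%OS ≈ 35.5%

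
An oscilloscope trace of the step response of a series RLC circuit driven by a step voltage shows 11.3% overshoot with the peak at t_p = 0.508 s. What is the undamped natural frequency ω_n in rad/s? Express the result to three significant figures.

ζ from %OS: ζ = |ln 0.113|/√(π²+ln²0.113) = 0.570.
t_p = π/ω_d ⇒ ω_d = 6.18 rad/s; then ω_n = ω_d/√(1−ζ²) = 7.53 rad/s.

ω_n ≈ 7.53 rad/s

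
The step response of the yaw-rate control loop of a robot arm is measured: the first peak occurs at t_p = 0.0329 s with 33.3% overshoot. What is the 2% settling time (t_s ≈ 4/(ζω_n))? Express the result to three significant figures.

t_s ≈ 0.120 s

ζ from %OS: ζ = |ln 0.333|/√(π²+ln²0.333) = 0.330.
t_p = π/ω_d ⇒ ω_d = 95.5 rad/s; then ω_n = ω_d/√(1−ζ²) = 101 rad/s.
t_s ≈ 4/(ζω_n) = 4/(0.330·101) = 0.120 s.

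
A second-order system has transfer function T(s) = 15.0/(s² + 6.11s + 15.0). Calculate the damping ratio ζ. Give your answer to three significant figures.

ζ ≈ 0.789

ω_n = √15.0 = 3.87 rad/s; ζ = 6.11/(2·3.87) = 0.789.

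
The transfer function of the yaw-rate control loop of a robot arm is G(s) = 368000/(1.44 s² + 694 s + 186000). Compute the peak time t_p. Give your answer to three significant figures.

Dividing through by 1.44: denominator becomes s² + 481.9 s + 129200.
So ω_n = √129200 = 359 rad/s and ζ = 481.9/(2·359) = 0.670.
ω_d = 359·√(1 − 0.670²) = 267 rad/s. t_p = π/ω_d = 0.0118 s.

t_p ≈ 0.0118 s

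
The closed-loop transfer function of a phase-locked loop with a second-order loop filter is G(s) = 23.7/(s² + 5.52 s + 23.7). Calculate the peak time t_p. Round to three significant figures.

t_p ≈ 0.783 s

ω_n = √23.7 = 4.87 rad/s; ζ = 5.52/(2·4.87) = 0.567.
ω_d = ω_n√(1−ζ²) = 4.01 rad/s. Then t_p = π/ω_d = 0.783 s.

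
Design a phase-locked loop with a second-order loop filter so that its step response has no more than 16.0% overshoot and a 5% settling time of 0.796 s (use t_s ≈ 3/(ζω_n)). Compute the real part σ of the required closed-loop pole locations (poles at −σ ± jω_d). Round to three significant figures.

The settling-time spec alone fixes σ = ζω_n = 3/t_s = 3/0.796 = 3.77.
(Overshoot then fixes ζ = 0.504 and hence ω_d = σ·√(1−ζ²)/ζ = 6.46 rad/s.)

σ ≈ 3.77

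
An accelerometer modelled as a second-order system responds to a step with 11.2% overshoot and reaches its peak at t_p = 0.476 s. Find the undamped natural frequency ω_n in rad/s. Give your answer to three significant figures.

ω_n ≈ 8.04 rad/s

From the overshoot, ζ = −ln(OS)/√(π²+ln²(OS)) = 0.572.
t_p = π/ω_d ⇒ ω_d = 6.60 rad/s; then ω_n = ω_d/√(1−ζ²) = 8.04 rad/s.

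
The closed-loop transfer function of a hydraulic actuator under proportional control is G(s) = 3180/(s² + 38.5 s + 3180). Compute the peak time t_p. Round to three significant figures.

Matching coefficients with s² + 2ζω_n s + ω_n² gives ω_n² = 3180 ⇒ ω_n = 56.4 rad/s, and ζ = 38.5/(2ω_n) = 0.341.
The damped frequency ω_d = ω_n√(1−ζ²) = 53.0 rad/s. Then t_p = π/ω_d = 0.0593 s.

t_p ≈ 0.0593 s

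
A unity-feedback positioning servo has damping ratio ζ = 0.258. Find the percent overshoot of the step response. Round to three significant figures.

For an underdamped second-order system, %OS = 100·exp(−πζ/√(1−ζ²)).
πζ/√(1−ζ²) = π·0.258/√(1−0.0666) = 0.8389, so %OS = 100·e^(−0.8389) = 43.2%.

%OS ≈ 43.2%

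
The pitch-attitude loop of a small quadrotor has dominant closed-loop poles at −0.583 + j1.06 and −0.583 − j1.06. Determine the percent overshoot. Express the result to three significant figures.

%OS ≈ 17.8%

With σ = 0.583, ω_d = 1.06: ω_n = √(σ²+ω_d²) = 1.21 rad/s, ζ = σ/ω_n = 0.482.
Overshoot: exp(−π·0.482/√(1−0.482²)) = 0.178, i.e. 17.8%.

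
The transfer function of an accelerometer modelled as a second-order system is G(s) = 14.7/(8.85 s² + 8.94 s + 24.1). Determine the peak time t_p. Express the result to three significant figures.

Dividing through by 8.85: denominator becomes s² + 1.010 s + 2.723.
So ω_n = √2.723 = 1.65 rad/s and ζ = 1.010/(2·1.65) = 0.306.
ω_d = ω_n√(1−ζ²) = 1.57 rad/s. t_p = π/ω_d = 2.00 s.

t_p ≈ 2.00 s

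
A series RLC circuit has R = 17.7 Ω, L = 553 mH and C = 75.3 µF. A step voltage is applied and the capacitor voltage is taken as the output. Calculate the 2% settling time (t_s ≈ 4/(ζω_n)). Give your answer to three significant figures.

For a series RLC circuit (capacitor voltage as output), ω_n = 1/√(LC) = 1/√(553 mH · 75.3 µF) = 155 rad/s.
ζ = (R/2)·√(C/L) = (17.7/2)·√(75.3 µF/553 mH) = 0.103.
t_s ≈ 4/(ζω_n) = 0.250 s.

t_s ≈ 0.250 s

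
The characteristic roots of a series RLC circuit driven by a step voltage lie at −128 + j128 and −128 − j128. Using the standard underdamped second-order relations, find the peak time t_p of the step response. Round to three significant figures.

t_p = π/ω_d with ω_d = 128 (the imaginary part), so t_p = 0.0245 s.

t_p ≈ 0.0245 s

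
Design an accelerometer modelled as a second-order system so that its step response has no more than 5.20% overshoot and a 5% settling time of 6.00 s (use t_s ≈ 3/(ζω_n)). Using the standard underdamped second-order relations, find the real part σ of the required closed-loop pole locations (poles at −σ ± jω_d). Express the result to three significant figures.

σ ≈ 0.500

The settling-time spec alone fixes σ = ζω_n = 3/t_s = 3/6.00 = 0.500.
(Overshoot then fixes ζ = 0.685 and hence ω_d = σ·√(1−ζ²)/ζ = 0.531 rad/s.)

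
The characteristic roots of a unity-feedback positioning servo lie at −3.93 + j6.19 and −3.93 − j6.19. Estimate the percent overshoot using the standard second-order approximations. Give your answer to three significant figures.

The poles are at −σ ± jω_d with σ = 3.93 and ω_d = 6.19, so ω_n = √(σ²+ω_d²) = 7.33 rad/s and ζ = σ/ω_n = 0.536.
%OS = 100·exp(−πζ/√(1−ζ²)) = 13.6%.

%OS ≈ 13.6%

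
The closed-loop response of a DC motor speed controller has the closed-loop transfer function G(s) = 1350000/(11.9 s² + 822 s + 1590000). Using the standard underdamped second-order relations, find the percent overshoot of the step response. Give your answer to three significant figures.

Dividing through by 11.9: denominator becomes s² + 69.08 s + 133600.
So ω_n = √133600 = 366 rad/s and ζ = 69.08/(2·366) = 0.0945.
%OS = 100·exp(−πζ/√(1−ζ²)) = 74.2%.

%OS ≈ 74.2%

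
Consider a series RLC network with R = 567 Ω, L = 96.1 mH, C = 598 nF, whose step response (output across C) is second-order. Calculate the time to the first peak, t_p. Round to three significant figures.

t_p ≈ 0.00107 s

For a series RLC circuit (capacitor voltage as output), ω_n = 1/√(LC) = 1/√(96.1 mH · 598 nF) = 4170 rad/s.
ζ = (R/2)·√(C/L) = (567/2)·√(598 nF/96.1 mH) = 0.707.
ω_d = 4170·√(1 − 0.707²) = 2950 rad/s. t_p = π/ω_d = 0.00107 s.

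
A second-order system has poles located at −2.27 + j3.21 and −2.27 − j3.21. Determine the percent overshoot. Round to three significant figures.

The poles are at −σ ± jω_d with σ = 2.27 and ω_d = 3.21, so ω_n = √(σ²+ω_d²) = 3.93 rad/s and ζ = σ/ω_n = 0.577.
%OS = 100·exp(−πζ/√(1−ζ²)) = 10.8%.

%OS ≈ 10.8%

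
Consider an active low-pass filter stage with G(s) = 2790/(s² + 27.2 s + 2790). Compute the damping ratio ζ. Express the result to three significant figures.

ζ ≈ 0.257

ω_n = √2790 = 52.8 rad/s; ζ = 27.2/(2·52.8) = 0.257.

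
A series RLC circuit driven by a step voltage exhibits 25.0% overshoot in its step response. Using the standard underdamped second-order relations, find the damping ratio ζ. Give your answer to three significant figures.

ζ ≈ 0.404

ζ = −ln(OS)/√(π² + (ln OS)²). With OS = 0.250, ln OS = −1.386 and ζ = 1.386/3.434 = 0.404.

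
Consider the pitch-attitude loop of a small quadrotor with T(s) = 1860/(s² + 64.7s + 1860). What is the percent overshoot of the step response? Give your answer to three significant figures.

Comparing the denominator to s² + 2ζω_n s + ω_n²: ω_n = √1860 = 43.1 rad/s, and 2ζω_n = 64.7 so ζ = 64.7/(2·43.1) = 0.750.
Overshoot: exp(−π·0.750/√(1−0.750²)) = 0.0283, i.e. 2.83%.

%OS ≈ 2.83%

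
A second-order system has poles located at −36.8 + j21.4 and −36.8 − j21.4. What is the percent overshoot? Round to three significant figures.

%OS ≈ 0.451%

With σ = 36.8, ω_d = 21.4: ω_n = √(σ²+ω_d²) = 42.6 rad/s, ζ = σ/ω_n = 0.864.
Overshoot: exp(−π·0.864/√(1−0.864²)) = 0.00451, i.e. 0.451%.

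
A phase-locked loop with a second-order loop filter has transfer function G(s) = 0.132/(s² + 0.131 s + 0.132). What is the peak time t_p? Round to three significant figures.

Matching coefficients with s² + 2ζω_n s + ω_n² gives ω_n² = 0.132 ⇒ ω_n = 0.363 rad/s, and ζ = 0.131/(2ω_n) = 0.180.
ω_d = 0.363·√(1 − 0.180²) = 0.357 rad/s. Then t_p = π/ω_d = 8.79 s.

t_p ≈ 8.79 s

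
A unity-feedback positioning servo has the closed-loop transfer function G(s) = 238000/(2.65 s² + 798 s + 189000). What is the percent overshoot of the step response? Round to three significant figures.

%OS ≈ 11.7%

Dividing through by 2.65: denominator becomes s² + 301.1 s + 71320.
So ω_n = √71320 = 267 rad/s and ζ = 301.1/(2·267) = 0.564.
%OS = 100·exp(−πζ/√(1−ζ²)) = 11.7%.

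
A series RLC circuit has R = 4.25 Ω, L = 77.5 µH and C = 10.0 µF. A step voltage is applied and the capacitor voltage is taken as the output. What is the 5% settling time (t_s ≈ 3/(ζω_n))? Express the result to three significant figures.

t_s ≈ 0.000109 s

For a series RLC circuit (capacitor voltage as output), ω_n = 1/√(LC) = 1/√(77.5 µH · 10.0 µF) = 35900 rad/s.
ζ = (R/2)·√(C/L) = (4.25/2)·√(10.0 µF/77.5 µH) = 0.763.
t_s ≈ 3/(ζω_n) = 0.000109 s.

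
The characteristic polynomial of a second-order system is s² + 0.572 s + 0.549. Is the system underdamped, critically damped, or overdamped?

underdamped

a² − 4b = 0.572² − 4·0.549 < 0 (complex roots); the system is underdamped.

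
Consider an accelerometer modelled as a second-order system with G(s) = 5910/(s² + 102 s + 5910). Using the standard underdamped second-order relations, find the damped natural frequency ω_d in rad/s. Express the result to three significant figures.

ω_d ≈ 57.5 rad/s

Comparing the denominator to s² + 2ζω_n s + ω_n²: ω_n = √5910 = 76.9 rad/s, and 2ζω_n = 102 so ζ = 102/(2·76.9) = 0.663.
ω_d = 76.9·√(1 − 0.663²) = 57.5 rad/s.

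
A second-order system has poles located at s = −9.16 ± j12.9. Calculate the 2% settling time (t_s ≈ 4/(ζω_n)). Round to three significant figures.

t_s ≈ 0.437 s

For poles at −σ ± jω_d, ζω_n = σ = 9.16, so t_s ≈ 4/σ = 0.437 s.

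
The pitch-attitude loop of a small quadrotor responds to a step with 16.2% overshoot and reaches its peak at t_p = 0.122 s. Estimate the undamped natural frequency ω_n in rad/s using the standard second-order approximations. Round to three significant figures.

From the overshoot, ζ = −ln(OS)/√(π²+ln²(OS)) = 0.501.
From t_p = π/ω_d, ω_d = π/0.122 = 25.8 rad/s, so ω_n = ω_d/√(1−ζ²) = 29.8 rad/s.

ω_n ≈ 29.8 rad/s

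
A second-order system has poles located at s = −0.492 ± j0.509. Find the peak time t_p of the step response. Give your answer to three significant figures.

t_p = π/ω_d with ω_d = 0.509 (the imaginary part), so t_p = 6.17 s.

t_p ≈ 6.17 s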